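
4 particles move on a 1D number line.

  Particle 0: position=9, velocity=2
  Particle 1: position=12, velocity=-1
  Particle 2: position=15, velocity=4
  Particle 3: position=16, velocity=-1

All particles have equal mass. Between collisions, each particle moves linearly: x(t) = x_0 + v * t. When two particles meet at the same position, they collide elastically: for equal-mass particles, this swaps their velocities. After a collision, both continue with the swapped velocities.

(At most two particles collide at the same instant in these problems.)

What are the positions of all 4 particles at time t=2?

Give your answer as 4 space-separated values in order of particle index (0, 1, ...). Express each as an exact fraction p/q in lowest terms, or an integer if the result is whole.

Collision at t=1/5: particles 2 and 3 swap velocities; positions: p0=47/5 p1=59/5 p2=79/5 p3=79/5; velocities now: v0=2 v1=-1 v2=-1 v3=4
Collision at t=1: particles 0 and 1 swap velocities; positions: p0=11 p1=11 p2=15 p3=19; velocities now: v0=-1 v1=2 v2=-1 v3=4
Advance to t=2 (no further collisions before then); velocities: v0=-1 v1=2 v2=-1 v3=4; positions = 10 13 14 23

Answer: 10 13 14 23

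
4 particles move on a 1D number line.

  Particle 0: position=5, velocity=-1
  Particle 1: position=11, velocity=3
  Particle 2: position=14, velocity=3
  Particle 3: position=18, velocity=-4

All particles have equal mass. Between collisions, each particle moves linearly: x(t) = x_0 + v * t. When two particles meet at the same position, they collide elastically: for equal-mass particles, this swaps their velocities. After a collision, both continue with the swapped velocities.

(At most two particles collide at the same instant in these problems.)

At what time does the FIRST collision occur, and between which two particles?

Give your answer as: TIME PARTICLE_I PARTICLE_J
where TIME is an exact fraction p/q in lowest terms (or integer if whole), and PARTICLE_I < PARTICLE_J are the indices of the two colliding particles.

Answer: 4/7 2 3

Derivation:
Pair (0,1): pos 5,11 vel -1,3 -> not approaching (rel speed -4 <= 0)
Pair (1,2): pos 11,14 vel 3,3 -> not approaching (rel speed 0 <= 0)
Pair (2,3): pos 14,18 vel 3,-4 -> gap=4, closing at 7/unit, collide at t=4/7
Earliest collision: t=4/7 between 2 and 3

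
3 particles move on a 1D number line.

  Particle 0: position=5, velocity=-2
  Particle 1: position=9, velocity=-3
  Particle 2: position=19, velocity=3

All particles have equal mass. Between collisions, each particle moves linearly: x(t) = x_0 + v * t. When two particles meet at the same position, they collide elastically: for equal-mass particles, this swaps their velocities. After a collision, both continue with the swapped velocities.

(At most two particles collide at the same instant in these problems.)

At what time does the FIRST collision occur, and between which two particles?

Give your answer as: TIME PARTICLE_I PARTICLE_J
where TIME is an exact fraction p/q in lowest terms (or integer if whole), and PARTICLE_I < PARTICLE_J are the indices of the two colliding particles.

Answer: 4 0 1

Derivation:
Pair (0,1): pos 5,9 vel -2,-3 -> gap=4, closing at 1/unit, collide at t=4
Pair (1,2): pos 9,19 vel -3,3 -> not approaching (rel speed -6 <= 0)
Earliest collision: t=4 between 0 and 1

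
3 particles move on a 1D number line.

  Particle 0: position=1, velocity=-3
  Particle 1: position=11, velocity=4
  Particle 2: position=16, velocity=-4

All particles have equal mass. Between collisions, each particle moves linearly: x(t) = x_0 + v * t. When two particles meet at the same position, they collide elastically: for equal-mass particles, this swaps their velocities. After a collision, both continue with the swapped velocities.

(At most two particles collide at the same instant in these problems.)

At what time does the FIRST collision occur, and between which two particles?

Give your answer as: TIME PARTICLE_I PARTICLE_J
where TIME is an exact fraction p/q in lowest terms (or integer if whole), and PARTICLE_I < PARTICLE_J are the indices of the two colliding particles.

Pair (0,1): pos 1,11 vel -3,4 -> not approaching (rel speed -7 <= 0)
Pair (1,2): pos 11,16 vel 4,-4 -> gap=5, closing at 8/unit, collide at t=5/8
Earliest collision: t=5/8 between 1 and 2

Answer: 5/8 1 2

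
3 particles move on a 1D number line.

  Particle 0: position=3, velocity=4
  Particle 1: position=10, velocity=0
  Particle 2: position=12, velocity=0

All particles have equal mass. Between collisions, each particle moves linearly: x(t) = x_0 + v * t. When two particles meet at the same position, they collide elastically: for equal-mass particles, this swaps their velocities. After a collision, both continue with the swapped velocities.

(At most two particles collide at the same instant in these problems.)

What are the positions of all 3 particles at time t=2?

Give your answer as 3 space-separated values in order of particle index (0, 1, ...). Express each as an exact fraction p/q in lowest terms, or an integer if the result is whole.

Answer: 10 11 12

Derivation:
Collision at t=7/4: particles 0 and 1 swap velocities; positions: p0=10 p1=10 p2=12; velocities now: v0=0 v1=4 v2=0
Advance to t=2 (no further collisions before then); velocities: v0=0 v1=4 v2=0; positions = 10 11 12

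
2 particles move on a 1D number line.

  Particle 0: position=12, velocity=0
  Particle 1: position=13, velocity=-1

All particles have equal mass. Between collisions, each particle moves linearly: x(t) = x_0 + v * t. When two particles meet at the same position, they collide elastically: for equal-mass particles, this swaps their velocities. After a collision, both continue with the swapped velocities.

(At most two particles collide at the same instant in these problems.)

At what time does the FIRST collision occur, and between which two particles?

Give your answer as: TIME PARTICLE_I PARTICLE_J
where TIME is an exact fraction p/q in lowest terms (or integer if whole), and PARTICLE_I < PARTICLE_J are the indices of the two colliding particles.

Pair (0,1): pos 12,13 vel 0,-1 -> gap=1, closing at 1/unit, collide at t=1
Earliest collision: t=1 between 0 and 1

Answer: 1 0 1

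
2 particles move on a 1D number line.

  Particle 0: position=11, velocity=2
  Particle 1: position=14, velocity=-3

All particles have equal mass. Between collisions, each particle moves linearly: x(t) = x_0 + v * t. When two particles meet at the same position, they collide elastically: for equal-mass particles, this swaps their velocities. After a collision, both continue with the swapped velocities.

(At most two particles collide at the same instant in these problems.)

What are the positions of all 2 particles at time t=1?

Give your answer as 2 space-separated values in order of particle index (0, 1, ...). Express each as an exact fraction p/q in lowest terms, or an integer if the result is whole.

Answer: 11 13

Derivation:
Collision at t=3/5: particles 0 and 1 swap velocities; positions: p0=61/5 p1=61/5; velocities now: v0=-3 v1=2
Advance to t=1 (no further collisions before then); velocities: v0=-3 v1=2; positions = 11 13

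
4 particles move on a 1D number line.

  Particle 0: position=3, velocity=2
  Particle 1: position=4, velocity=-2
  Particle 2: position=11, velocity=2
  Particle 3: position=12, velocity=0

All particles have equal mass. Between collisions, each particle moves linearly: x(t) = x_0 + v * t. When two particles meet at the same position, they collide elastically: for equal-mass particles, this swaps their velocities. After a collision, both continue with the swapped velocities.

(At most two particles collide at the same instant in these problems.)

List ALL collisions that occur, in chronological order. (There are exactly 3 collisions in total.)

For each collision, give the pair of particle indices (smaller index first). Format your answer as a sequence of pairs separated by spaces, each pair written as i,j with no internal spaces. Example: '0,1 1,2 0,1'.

Collision at t=1/4: particles 0 and 1 swap velocities; positions: p0=7/2 p1=7/2 p2=23/2 p3=12; velocities now: v0=-2 v1=2 v2=2 v3=0
Collision at t=1/2: particles 2 and 3 swap velocities; positions: p0=3 p1=4 p2=12 p3=12; velocities now: v0=-2 v1=2 v2=0 v3=2
Collision at t=9/2: particles 1 and 2 swap velocities; positions: p0=-5 p1=12 p2=12 p3=20; velocities now: v0=-2 v1=0 v2=2 v3=2

Answer: 0,1 2,3 1,2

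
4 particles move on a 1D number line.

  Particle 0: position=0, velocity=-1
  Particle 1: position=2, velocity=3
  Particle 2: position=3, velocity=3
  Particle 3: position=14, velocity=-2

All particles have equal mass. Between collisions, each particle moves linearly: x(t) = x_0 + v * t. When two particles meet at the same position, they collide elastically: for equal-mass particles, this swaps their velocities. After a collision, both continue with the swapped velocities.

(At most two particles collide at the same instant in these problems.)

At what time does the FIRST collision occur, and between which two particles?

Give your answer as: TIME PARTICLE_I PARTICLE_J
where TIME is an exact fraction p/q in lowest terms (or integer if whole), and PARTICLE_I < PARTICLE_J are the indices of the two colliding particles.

Pair (0,1): pos 0,2 vel -1,3 -> not approaching (rel speed -4 <= 0)
Pair (1,2): pos 2,3 vel 3,3 -> not approaching (rel speed 0 <= 0)
Pair (2,3): pos 3,14 vel 3,-2 -> gap=11, closing at 5/unit, collide at t=11/5
Earliest collision: t=11/5 between 2 and 3

Answer: 11/5 2 3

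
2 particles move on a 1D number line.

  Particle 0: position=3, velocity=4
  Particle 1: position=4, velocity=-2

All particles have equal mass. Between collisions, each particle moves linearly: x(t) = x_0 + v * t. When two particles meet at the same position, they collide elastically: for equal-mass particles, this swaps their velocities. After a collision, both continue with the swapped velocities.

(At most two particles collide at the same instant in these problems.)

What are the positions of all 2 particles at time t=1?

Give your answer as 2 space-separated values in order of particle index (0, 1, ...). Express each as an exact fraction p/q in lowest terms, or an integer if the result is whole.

Answer: 2 7

Derivation:
Collision at t=1/6: particles 0 and 1 swap velocities; positions: p0=11/3 p1=11/3; velocities now: v0=-2 v1=4
Advance to t=1 (no further collisions before then); velocities: v0=-2 v1=4; positions = 2 7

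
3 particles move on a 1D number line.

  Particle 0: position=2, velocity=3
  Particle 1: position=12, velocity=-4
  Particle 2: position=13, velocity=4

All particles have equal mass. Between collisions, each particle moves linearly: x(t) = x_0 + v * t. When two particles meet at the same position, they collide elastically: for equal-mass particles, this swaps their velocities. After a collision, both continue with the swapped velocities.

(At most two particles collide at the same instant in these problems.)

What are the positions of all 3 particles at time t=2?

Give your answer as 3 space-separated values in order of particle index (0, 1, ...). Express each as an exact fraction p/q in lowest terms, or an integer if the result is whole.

Collision at t=10/7: particles 0 and 1 swap velocities; positions: p0=44/7 p1=44/7 p2=131/7; velocities now: v0=-4 v1=3 v2=4
Advance to t=2 (no further collisions before then); velocities: v0=-4 v1=3 v2=4; positions = 4 8 21

Answer: 4 8 21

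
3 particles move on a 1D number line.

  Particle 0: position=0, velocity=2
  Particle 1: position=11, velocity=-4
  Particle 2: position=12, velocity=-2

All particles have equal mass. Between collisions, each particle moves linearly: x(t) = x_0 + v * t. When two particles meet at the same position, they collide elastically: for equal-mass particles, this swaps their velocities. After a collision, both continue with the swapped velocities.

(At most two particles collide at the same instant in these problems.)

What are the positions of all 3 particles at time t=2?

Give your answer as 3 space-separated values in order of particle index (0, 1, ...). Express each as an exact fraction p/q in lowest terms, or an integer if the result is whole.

Collision at t=11/6: particles 0 and 1 swap velocities; positions: p0=11/3 p1=11/3 p2=25/3; velocities now: v0=-4 v1=2 v2=-2
Advance to t=2 (no further collisions before then); velocities: v0=-4 v1=2 v2=-2; positions = 3 4 8

Answer: 3 4 8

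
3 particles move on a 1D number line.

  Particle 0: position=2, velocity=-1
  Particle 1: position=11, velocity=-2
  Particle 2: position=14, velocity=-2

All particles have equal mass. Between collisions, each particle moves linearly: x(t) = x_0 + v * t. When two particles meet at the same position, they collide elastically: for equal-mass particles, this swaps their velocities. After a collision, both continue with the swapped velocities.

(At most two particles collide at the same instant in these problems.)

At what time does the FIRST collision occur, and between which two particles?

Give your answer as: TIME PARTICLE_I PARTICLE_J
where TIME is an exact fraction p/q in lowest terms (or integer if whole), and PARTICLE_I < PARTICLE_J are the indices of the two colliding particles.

Pair (0,1): pos 2,11 vel -1,-2 -> gap=9, closing at 1/unit, collide at t=9
Pair (1,2): pos 11,14 vel -2,-2 -> not approaching (rel speed 0 <= 0)
Earliest collision: t=9 between 0 and 1

Answer: 9 0 1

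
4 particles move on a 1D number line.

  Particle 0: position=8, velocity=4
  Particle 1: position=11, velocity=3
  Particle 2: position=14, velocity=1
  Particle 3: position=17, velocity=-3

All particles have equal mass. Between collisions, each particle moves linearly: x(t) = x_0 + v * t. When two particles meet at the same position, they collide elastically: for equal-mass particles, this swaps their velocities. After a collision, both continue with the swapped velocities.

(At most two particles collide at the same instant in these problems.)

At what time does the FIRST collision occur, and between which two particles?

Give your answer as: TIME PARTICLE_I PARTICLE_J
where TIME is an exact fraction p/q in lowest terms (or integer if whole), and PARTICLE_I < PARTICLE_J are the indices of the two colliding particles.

Pair (0,1): pos 8,11 vel 4,3 -> gap=3, closing at 1/unit, collide at t=3
Pair (1,2): pos 11,14 vel 3,1 -> gap=3, closing at 2/unit, collide at t=3/2
Pair (2,3): pos 14,17 vel 1,-3 -> gap=3, closing at 4/unit, collide at t=3/4
Earliest collision: t=3/4 between 2 and 3

Answer: 3/4 2 3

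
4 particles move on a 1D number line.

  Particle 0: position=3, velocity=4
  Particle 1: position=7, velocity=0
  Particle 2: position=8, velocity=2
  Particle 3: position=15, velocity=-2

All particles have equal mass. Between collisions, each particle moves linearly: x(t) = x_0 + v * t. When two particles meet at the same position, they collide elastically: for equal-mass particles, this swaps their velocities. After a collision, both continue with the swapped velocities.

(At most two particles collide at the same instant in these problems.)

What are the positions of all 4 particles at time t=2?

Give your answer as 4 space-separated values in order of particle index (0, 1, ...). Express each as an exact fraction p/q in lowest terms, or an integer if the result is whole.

Answer: 7 11 11 12

Derivation:
Collision at t=1: particles 0 and 1 swap velocities; positions: p0=7 p1=7 p2=10 p3=13; velocities now: v0=0 v1=4 v2=2 v3=-2
Collision at t=7/4: particles 2 and 3 swap velocities; positions: p0=7 p1=10 p2=23/2 p3=23/2; velocities now: v0=0 v1=4 v2=-2 v3=2
Collision at t=2: particles 1 and 2 swap velocities; positions: p0=7 p1=11 p2=11 p3=12; velocities now: v0=0 v1=-2 v2=4 v3=2
Advance to t=2 (no further collisions before then); velocities: v0=0 v1=-2 v2=4 v3=2; positions = 7 11 11 12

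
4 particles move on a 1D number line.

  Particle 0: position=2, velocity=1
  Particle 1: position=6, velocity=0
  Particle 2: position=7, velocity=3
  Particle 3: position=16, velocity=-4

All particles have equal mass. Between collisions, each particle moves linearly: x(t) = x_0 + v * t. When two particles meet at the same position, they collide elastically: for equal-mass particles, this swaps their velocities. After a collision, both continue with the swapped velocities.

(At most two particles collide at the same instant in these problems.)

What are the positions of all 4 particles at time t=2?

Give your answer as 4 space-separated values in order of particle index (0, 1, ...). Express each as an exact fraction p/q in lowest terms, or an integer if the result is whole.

Collision at t=9/7: particles 2 and 3 swap velocities; positions: p0=23/7 p1=6 p2=76/7 p3=76/7; velocities now: v0=1 v1=0 v2=-4 v3=3
Advance to t=2 (no further collisions before then); velocities: v0=1 v1=0 v2=-4 v3=3; positions = 4 6 8 13

Answer: 4 6 8 13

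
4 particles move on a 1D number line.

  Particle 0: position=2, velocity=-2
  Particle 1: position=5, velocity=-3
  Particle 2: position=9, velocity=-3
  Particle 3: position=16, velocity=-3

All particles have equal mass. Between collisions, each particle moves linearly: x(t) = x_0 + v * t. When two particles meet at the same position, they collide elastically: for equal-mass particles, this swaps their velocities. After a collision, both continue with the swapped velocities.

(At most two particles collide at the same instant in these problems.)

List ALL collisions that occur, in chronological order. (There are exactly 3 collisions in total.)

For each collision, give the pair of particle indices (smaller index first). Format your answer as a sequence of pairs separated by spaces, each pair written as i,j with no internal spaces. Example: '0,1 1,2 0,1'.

Answer: 0,1 1,2 2,3

Derivation:
Collision at t=3: particles 0 and 1 swap velocities; positions: p0=-4 p1=-4 p2=0 p3=7; velocities now: v0=-3 v1=-2 v2=-3 v3=-3
Collision at t=7: particles 1 and 2 swap velocities; positions: p0=-16 p1=-12 p2=-12 p3=-5; velocities now: v0=-3 v1=-3 v2=-2 v3=-3
Collision at t=14: particles 2 and 3 swap velocities; positions: p0=-37 p1=-33 p2=-26 p3=-26; velocities now: v0=-3 v1=-3 v2=-3 v3=-2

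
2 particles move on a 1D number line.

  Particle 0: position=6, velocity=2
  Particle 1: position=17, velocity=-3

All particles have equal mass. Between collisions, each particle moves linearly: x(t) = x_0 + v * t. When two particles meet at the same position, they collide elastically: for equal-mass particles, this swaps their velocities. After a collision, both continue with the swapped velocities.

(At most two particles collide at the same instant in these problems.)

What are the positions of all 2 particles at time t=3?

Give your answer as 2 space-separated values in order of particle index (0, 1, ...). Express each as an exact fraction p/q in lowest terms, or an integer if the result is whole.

Collision at t=11/5: particles 0 and 1 swap velocities; positions: p0=52/5 p1=52/5; velocities now: v0=-3 v1=2
Advance to t=3 (no further collisions before then); velocities: v0=-3 v1=2; positions = 8 12

Answer: 8 12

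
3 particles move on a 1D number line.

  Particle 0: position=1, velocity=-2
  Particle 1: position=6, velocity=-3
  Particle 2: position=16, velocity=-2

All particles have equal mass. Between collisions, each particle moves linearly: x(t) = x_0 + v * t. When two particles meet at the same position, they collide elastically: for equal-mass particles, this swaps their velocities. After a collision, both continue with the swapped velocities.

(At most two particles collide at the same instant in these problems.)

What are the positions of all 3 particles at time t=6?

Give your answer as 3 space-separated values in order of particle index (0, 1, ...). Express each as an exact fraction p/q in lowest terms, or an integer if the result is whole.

Answer: -12 -11 4

Derivation:
Collision at t=5: particles 0 and 1 swap velocities; positions: p0=-9 p1=-9 p2=6; velocities now: v0=-3 v1=-2 v2=-2
Advance to t=6 (no further collisions before then); velocities: v0=-3 v1=-2 v2=-2; positions = -12 -11 4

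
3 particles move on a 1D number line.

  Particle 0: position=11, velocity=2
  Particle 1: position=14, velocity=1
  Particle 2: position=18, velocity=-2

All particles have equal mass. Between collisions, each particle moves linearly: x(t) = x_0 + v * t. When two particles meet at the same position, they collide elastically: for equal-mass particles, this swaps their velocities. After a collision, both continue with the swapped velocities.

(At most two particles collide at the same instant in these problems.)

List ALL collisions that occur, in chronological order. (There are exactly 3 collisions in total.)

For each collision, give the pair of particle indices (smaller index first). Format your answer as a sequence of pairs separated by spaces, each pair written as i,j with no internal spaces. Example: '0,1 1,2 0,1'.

Answer: 1,2 0,1 1,2

Derivation:
Collision at t=4/3: particles 1 and 2 swap velocities; positions: p0=41/3 p1=46/3 p2=46/3; velocities now: v0=2 v1=-2 v2=1
Collision at t=7/4: particles 0 and 1 swap velocities; positions: p0=29/2 p1=29/2 p2=63/4; velocities now: v0=-2 v1=2 v2=1
Collision at t=3: particles 1 and 2 swap velocities; positions: p0=12 p1=17 p2=17; velocities now: v0=-2 v1=1 v2=2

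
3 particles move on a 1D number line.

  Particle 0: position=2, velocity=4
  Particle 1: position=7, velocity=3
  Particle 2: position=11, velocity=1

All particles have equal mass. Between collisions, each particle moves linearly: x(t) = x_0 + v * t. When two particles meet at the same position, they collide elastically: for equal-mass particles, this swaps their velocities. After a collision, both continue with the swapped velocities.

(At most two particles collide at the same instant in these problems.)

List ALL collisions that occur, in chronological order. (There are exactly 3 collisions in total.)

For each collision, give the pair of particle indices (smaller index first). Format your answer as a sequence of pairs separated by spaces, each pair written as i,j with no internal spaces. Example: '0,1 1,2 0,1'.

Answer: 1,2 0,1 1,2

Derivation:
Collision at t=2: particles 1 and 2 swap velocities; positions: p0=10 p1=13 p2=13; velocities now: v0=4 v1=1 v2=3
Collision at t=3: particles 0 and 1 swap velocities; positions: p0=14 p1=14 p2=16; velocities now: v0=1 v1=4 v2=3
Collision at t=5: particles 1 and 2 swap velocities; positions: p0=16 p1=22 p2=22; velocities now: v0=1 v1=3 v2=4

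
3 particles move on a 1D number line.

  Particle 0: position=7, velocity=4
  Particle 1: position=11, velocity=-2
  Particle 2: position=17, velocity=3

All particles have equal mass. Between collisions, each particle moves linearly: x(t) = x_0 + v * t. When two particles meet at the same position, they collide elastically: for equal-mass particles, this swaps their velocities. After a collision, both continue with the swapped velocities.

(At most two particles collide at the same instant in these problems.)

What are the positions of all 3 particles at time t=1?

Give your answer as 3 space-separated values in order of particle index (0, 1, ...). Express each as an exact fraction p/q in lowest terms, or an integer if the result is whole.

Answer: 9 11 20

Derivation:
Collision at t=2/3: particles 0 and 1 swap velocities; positions: p0=29/3 p1=29/3 p2=19; velocities now: v0=-2 v1=4 v2=3
Advance to t=1 (no further collisions before then); velocities: v0=-2 v1=4 v2=3; positions = 9 11 20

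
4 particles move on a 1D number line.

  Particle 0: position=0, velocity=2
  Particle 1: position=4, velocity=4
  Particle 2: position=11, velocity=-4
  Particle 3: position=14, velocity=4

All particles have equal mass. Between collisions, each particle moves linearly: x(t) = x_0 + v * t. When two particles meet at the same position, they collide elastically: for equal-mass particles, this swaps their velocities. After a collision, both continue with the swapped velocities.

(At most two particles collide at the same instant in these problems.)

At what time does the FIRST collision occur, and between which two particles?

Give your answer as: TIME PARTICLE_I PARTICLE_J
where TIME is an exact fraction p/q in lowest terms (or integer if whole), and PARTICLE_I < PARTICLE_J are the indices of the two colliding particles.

Pair (0,1): pos 0,4 vel 2,4 -> not approaching (rel speed -2 <= 0)
Pair (1,2): pos 4,11 vel 4,-4 -> gap=7, closing at 8/unit, collide at t=7/8
Pair (2,3): pos 11,14 vel -4,4 -> not approaching (rel speed -8 <= 0)
Earliest collision: t=7/8 between 1 and 2

Answer: 7/8 1 2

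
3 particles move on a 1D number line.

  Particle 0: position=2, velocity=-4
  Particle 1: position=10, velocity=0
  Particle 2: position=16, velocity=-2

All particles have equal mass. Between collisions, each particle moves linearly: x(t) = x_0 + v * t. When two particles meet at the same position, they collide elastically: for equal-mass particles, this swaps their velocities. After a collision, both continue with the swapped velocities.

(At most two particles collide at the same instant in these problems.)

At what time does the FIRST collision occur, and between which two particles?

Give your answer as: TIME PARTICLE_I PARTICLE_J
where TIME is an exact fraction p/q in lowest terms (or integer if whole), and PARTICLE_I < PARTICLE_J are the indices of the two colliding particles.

Answer: 3 1 2

Derivation:
Pair (0,1): pos 2,10 vel -4,0 -> not approaching (rel speed -4 <= 0)
Pair (1,2): pos 10,16 vel 0,-2 -> gap=6, closing at 2/unit, collide at t=3
Earliest collision: t=3 between 1 and 2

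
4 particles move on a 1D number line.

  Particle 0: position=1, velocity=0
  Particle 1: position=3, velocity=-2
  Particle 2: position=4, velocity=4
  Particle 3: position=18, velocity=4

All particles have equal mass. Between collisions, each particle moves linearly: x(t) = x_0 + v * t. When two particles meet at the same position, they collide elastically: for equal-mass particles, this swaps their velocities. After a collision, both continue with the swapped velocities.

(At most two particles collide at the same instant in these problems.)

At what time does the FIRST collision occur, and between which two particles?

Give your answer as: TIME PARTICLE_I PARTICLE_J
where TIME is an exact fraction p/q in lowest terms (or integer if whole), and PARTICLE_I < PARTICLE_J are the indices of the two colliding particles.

Pair (0,1): pos 1,3 vel 0,-2 -> gap=2, closing at 2/unit, collide at t=1
Pair (1,2): pos 3,4 vel -2,4 -> not approaching (rel speed -6 <= 0)
Pair (2,3): pos 4,18 vel 4,4 -> not approaching (rel speed 0 <= 0)
Earliest collision: t=1 between 0 and 1

Answer: 1 0 1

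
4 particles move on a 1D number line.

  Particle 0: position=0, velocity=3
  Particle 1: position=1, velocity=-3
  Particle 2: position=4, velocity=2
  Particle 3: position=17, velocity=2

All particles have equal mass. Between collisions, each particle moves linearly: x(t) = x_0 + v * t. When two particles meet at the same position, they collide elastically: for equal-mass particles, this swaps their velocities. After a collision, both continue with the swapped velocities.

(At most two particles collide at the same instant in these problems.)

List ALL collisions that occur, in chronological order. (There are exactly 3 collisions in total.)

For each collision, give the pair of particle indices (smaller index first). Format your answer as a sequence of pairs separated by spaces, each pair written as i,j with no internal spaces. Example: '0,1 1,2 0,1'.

Answer: 0,1 1,2 2,3

Derivation:
Collision at t=1/6: particles 0 and 1 swap velocities; positions: p0=1/2 p1=1/2 p2=13/3 p3=52/3; velocities now: v0=-3 v1=3 v2=2 v3=2
Collision at t=4: particles 1 and 2 swap velocities; positions: p0=-11 p1=12 p2=12 p3=25; velocities now: v0=-3 v1=2 v2=3 v3=2
Collision at t=17: particles 2 and 3 swap velocities; positions: p0=-50 p1=38 p2=51 p3=51; velocities now: v0=-3 v1=2 v2=2 v3=3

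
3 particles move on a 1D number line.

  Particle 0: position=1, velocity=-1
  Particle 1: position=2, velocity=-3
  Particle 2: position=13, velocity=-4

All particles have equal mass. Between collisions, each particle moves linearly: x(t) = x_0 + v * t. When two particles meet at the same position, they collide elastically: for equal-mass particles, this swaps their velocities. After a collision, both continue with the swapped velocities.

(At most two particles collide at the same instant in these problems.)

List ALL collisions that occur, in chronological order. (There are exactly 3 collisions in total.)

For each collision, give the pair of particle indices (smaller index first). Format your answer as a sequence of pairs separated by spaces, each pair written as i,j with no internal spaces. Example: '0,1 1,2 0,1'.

Answer: 0,1 1,2 0,1

Derivation:
Collision at t=1/2: particles 0 and 1 swap velocities; positions: p0=1/2 p1=1/2 p2=11; velocities now: v0=-3 v1=-1 v2=-4
Collision at t=4: particles 1 and 2 swap velocities; positions: p0=-10 p1=-3 p2=-3; velocities now: v0=-3 v1=-4 v2=-1
Collision at t=11: particles 0 and 1 swap velocities; positions: p0=-31 p1=-31 p2=-10; velocities now: v0=-4 v1=-3 v2=-1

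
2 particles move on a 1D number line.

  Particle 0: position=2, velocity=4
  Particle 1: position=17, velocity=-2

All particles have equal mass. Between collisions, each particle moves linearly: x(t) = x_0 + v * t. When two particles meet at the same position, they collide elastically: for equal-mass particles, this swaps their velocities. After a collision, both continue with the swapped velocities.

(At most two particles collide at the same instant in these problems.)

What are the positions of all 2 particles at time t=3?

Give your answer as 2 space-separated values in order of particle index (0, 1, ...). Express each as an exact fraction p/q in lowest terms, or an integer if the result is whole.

Collision at t=5/2: particles 0 and 1 swap velocities; positions: p0=12 p1=12; velocities now: v0=-2 v1=4
Advance to t=3 (no further collisions before then); velocities: v0=-2 v1=4; positions = 11 14

Answer: 11 14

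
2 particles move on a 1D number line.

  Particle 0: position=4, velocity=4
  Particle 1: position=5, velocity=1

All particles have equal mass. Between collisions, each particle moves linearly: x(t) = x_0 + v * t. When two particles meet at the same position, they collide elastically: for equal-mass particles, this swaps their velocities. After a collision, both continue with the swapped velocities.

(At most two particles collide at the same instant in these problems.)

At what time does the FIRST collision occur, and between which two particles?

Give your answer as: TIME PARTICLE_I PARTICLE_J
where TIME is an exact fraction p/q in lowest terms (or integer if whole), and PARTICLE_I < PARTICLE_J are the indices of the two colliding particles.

Pair (0,1): pos 4,5 vel 4,1 -> gap=1, closing at 3/unit, collide at t=1/3
Earliest collision: t=1/3 between 0 and 1

Answer: 1/3 0 1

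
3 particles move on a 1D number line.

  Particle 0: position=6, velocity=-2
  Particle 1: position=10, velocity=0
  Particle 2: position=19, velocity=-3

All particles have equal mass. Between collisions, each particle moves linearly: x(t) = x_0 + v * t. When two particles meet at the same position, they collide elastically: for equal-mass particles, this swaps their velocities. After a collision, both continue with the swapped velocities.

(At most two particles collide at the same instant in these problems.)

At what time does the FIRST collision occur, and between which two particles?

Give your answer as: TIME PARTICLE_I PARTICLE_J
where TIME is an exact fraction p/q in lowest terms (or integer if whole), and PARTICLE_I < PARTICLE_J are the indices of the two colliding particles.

Answer: 3 1 2

Derivation:
Pair (0,1): pos 6,10 vel -2,0 -> not approaching (rel speed -2 <= 0)
Pair (1,2): pos 10,19 vel 0,-3 -> gap=9, closing at 3/unit, collide at t=3
Earliest collision: t=3 between 1 and 2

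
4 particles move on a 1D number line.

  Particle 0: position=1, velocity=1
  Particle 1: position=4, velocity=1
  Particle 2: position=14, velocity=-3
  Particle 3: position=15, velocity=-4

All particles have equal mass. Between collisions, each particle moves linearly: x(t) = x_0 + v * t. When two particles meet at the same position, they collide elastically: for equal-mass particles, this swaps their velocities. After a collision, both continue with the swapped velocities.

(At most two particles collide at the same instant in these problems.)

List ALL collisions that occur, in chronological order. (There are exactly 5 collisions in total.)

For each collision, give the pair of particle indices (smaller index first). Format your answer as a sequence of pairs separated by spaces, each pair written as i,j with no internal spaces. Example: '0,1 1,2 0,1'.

Collision at t=1: particles 2 and 3 swap velocities; positions: p0=2 p1=5 p2=11 p3=11; velocities now: v0=1 v1=1 v2=-4 v3=-3
Collision at t=11/5: particles 1 and 2 swap velocities; positions: p0=16/5 p1=31/5 p2=31/5 p3=37/5; velocities now: v0=1 v1=-4 v2=1 v3=-3
Collision at t=5/2: particles 2 and 3 swap velocities; positions: p0=7/2 p1=5 p2=13/2 p3=13/2; velocities now: v0=1 v1=-4 v2=-3 v3=1
Collision at t=14/5: particles 0 and 1 swap velocities; positions: p0=19/5 p1=19/5 p2=28/5 p3=34/5; velocities now: v0=-4 v1=1 v2=-3 v3=1
Collision at t=13/4: particles 1 and 2 swap velocities; positions: p0=2 p1=17/4 p2=17/4 p3=29/4; velocities now: v0=-4 v1=-3 v2=1 v3=1

Answer: 2,3 1,2 2,3 0,1 1,2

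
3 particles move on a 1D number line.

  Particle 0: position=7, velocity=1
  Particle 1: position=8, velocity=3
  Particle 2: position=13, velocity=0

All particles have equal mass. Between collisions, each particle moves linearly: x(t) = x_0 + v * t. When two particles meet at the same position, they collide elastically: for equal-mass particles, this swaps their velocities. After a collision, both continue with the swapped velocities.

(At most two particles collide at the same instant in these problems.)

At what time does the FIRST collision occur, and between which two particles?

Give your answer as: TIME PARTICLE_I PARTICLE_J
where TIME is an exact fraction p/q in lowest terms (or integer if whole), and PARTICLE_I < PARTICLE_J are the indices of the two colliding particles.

Pair (0,1): pos 7,8 vel 1,3 -> not approaching (rel speed -2 <= 0)
Pair (1,2): pos 8,13 vel 3,0 -> gap=5, closing at 3/unit, collide at t=5/3
Earliest collision: t=5/3 between 1 and 2

Answer: 5/3 1 2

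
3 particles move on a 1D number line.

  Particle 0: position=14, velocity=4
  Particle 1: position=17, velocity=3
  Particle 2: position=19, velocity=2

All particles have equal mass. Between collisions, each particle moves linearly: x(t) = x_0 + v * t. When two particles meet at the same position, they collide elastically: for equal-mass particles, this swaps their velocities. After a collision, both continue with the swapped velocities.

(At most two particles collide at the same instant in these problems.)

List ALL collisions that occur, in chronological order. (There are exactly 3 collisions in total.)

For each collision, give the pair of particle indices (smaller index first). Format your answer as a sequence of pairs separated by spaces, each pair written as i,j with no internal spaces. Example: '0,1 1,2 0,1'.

Answer: 1,2 0,1 1,2

Derivation:
Collision at t=2: particles 1 and 2 swap velocities; positions: p0=22 p1=23 p2=23; velocities now: v0=4 v1=2 v2=3
Collision at t=5/2: particles 0 and 1 swap velocities; positions: p0=24 p1=24 p2=49/2; velocities now: v0=2 v1=4 v2=3
Collision at t=3: particles 1 and 2 swap velocities; positions: p0=25 p1=26 p2=26; velocities now: v0=2 v1=3 v2=4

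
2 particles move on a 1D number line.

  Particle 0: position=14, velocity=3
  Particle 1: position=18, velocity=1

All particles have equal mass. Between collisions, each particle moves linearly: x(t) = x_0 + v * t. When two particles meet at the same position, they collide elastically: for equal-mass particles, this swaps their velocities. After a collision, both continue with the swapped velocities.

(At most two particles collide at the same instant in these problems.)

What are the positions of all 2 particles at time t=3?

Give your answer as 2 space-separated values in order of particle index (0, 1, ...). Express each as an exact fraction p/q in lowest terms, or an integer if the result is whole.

Collision at t=2: particles 0 and 1 swap velocities; positions: p0=20 p1=20; velocities now: v0=1 v1=3
Advance to t=3 (no further collisions before then); velocities: v0=1 v1=3; positions = 21 23

Answer: 21 23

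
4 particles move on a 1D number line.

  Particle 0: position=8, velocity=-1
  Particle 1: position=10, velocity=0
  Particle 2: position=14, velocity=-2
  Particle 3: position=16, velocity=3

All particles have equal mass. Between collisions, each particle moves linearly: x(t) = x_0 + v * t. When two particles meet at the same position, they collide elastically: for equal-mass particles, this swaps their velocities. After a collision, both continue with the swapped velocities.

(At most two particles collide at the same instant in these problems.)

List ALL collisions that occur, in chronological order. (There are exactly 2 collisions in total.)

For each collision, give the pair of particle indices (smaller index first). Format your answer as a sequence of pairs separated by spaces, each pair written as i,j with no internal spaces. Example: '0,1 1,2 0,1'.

Collision at t=2: particles 1 and 2 swap velocities; positions: p0=6 p1=10 p2=10 p3=22; velocities now: v0=-1 v1=-2 v2=0 v3=3
Collision at t=6: particles 0 and 1 swap velocities; positions: p0=2 p1=2 p2=10 p3=34; velocities now: v0=-2 v1=-1 v2=0 v3=3

Answer: 1,2 0,1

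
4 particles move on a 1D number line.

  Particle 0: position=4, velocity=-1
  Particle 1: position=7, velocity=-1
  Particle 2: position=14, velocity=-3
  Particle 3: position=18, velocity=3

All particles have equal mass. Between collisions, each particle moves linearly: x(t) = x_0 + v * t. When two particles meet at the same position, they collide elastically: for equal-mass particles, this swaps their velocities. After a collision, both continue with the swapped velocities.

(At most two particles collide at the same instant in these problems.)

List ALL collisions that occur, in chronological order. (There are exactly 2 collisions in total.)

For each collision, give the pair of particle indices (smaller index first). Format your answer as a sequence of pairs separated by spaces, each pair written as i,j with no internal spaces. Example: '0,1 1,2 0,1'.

Answer: 1,2 0,1

Derivation:
Collision at t=7/2: particles 1 and 2 swap velocities; positions: p0=1/2 p1=7/2 p2=7/2 p3=57/2; velocities now: v0=-1 v1=-3 v2=-1 v3=3
Collision at t=5: particles 0 and 1 swap velocities; positions: p0=-1 p1=-1 p2=2 p3=33; velocities now: v0=-3 v1=-1 v2=-1 v3=3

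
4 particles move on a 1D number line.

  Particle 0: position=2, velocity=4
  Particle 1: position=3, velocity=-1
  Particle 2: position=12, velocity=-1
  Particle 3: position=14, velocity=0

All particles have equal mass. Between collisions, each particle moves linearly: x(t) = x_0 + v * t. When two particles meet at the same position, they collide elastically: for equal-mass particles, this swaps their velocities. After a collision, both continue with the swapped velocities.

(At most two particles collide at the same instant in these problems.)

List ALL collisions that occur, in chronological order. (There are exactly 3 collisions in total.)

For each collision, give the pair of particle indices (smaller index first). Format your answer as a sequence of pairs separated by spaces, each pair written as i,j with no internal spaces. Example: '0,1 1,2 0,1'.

Collision at t=1/5: particles 0 and 1 swap velocities; positions: p0=14/5 p1=14/5 p2=59/5 p3=14; velocities now: v0=-1 v1=4 v2=-1 v3=0
Collision at t=2: particles 1 and 2 swap velocities; positions: p0=1 p1=10 p2=10 p3=14; velocities now: v0=-1 v1=-1 v2=4 v3=0
Collision at t=3: particles 2 and 3 swap velocities; positions: p0=0 p1=9 p2=14 p3=14; velocities now: v0=-1 v1=-1 v2=0 v3=4

Answer: 0,1 1,2 2,3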